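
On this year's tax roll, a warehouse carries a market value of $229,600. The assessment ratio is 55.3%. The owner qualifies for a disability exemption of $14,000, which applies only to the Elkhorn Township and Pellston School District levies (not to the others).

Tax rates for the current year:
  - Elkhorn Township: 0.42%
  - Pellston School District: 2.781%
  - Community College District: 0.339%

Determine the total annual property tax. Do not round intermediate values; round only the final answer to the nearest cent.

Assessed value = $229,600 × 0.553 = $126,968.8
Elkhorn Township: ($126,968.8 − $14,000) × 0.0042 = $112,968.8 × 0.0042 = $474.46896
Pellston School District: ($126,968.8 − $14,000) × 0.02781 = $112,968.8 × 0.02781 = $3,141.662328
Community College District: $126,968.8 × 0.00339 = $430.424232
Total = $4,046.55552

$4,046.56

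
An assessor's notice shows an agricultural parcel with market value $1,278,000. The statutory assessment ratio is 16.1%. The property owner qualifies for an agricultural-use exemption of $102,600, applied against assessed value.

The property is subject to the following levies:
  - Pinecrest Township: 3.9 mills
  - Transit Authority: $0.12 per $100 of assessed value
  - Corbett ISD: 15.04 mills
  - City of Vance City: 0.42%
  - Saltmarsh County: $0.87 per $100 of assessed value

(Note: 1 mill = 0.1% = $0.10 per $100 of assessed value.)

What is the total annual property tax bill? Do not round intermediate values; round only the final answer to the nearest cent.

Assessed value = $1,278,000 × 0.161 = $205,758
Taxable value = $205,758 − $102,600 = $103,158
Pinecrest Township: $103,158 × 0.0039 = $402.3162
Transit Authority: $103,158 × 0.0012 = $123.7896
Corbett ISD: $103,158 × 0.01504 = $1,551.49632
City of Vance City: $103,158 × 0.0042 = $433.2636
Saltmarsh County: $103,158 × 0.0087 = $897.4746
Total = $3,408.34032

$3,408.34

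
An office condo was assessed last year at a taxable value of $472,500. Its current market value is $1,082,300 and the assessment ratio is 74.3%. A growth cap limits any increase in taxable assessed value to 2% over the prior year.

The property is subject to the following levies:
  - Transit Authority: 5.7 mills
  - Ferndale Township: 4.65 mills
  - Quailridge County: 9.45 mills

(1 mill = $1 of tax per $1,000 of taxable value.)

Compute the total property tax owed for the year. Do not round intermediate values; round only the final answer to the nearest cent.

Uncapped assessed value = $1,082,300 × 0.743 = $804,148.9
Cap limit = $472,500 × 1.02 = $481,950
Taxable assessed value = min($804,148.9, $481,950) = $481,950 (cap binds)
Transit Authority: $481,950 × 0.0057 = $2,747.115
Ferndale Township: $481,950 × 0.00465 = $2,241.0675
Quailridge County: $481,950 × 0.00945 = $4,554.4275
Total = $9,542.61

$9,542.61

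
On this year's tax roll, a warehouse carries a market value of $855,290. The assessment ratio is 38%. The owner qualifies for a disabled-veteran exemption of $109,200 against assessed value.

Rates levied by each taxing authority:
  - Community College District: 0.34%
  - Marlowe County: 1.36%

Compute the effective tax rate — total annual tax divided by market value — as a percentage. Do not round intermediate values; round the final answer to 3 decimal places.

Assessed value = $855,290 × 0.38 = $325,010.2
Taxable value = $325,010.2 − $109,200 = $215,810.2
Community College District: $215,810.2 × 0.0034 = $733.75468
Marlowe County: $215,810.2 × 0.0136 = $2,935.01872
Total tax = $3,668.7734
Effective rate = $3,668.7734 ÷ $855,290 = 0.429% of market value

0.429%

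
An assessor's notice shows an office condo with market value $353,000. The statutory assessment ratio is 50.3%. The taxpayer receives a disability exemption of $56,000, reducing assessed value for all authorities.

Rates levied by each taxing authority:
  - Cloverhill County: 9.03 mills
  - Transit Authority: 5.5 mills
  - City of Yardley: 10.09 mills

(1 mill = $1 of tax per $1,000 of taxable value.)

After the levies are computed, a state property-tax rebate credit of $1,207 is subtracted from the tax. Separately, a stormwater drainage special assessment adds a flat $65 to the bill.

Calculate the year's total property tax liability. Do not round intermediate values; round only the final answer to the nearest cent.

Assessed value = $353,000 × 0.503 = $177,559
Taxable value = $177,559 − $56,000 = $121,559
Cloverhill County: $121,559 × 0.00903 = $1,097.67777
Transit Authority: $121,559 × 0.0055 = $668.5745
City of Yardley: $121,559 × 0.01009 = $1,226.53031
Levies subtotal = $2,992.78258
After credit = $2,992.78258 − $1,207 = $1,785.78258
Total = $1,785.78258 + $65 = $1,850.78258

$1,850.78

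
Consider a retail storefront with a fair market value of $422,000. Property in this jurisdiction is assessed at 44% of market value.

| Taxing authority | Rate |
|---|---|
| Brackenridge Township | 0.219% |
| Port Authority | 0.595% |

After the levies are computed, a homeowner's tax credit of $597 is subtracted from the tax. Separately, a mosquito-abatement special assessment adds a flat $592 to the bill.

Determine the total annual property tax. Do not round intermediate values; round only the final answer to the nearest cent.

Assessed value = $422,000 × 0.44 = $185,680
Brackenridge Township: $185,680 × 0.00219 = $406.6392
Port Authority: $185,680 × 0.00595 = $1,104.796
Levies subtotal = $1,511.4352
After credit = $1,511.4352 − $597 = $914.4352
Total = $914.4352 + $592 = $1,506.4352

$1,506.44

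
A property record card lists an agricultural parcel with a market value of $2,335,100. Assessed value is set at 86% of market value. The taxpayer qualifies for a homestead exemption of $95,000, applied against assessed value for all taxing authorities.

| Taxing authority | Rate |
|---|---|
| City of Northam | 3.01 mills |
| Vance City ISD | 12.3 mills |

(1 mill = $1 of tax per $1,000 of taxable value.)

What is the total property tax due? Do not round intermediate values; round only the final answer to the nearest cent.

Assessed value = $2,335,100 × 0.86 = $2,008,186
Taxable value = $2,008,186 − $95,000 = $1,913,186
City of Northam: $1,913,186 × 0.00301 = $5,758.68986
Vance City ISD: $1,913,186 × 0.0123 = $23,532.1878
Total = $5,758.68986 + $23,532.1878 = $29,290.87766

$29,290.88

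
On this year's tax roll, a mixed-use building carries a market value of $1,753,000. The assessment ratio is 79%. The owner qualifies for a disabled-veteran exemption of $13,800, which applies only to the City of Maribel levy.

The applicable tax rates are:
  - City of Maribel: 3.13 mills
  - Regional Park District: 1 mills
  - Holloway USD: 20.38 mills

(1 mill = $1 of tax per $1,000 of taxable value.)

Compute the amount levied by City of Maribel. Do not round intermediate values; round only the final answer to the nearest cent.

Assessed value = $1,753,000 × 0.79 = $1,384,870
City of Maribel taxable value = $1,384,870 − $13,800 = $1,371,070
City of Maribel levy = $1,371,070 × 0.00313 = $4,291.4491

$4,291.45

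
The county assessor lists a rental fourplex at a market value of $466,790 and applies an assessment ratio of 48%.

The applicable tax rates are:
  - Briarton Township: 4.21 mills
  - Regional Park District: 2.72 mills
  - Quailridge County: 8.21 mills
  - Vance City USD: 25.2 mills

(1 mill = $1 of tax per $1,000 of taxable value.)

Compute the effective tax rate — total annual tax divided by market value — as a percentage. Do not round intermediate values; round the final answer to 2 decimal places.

Assessed value = $466,790 × 0.48 = $224,059.2
Briarton Township: $224,059.2 × 0.00421 = $943.289232
Regional Park District: $224,059.2 × 0.00272 = $609.441024
Quailridge County: $224,059.2 × 0.00821 = $1,839.526032
Vance City USD: $224,059.2 × 0.0252 = $5,646.29184
Total tax = $9,038.548128
Effective rate = $9,038.548128 ÷ $466,790 = 1.94% of market value

1.94%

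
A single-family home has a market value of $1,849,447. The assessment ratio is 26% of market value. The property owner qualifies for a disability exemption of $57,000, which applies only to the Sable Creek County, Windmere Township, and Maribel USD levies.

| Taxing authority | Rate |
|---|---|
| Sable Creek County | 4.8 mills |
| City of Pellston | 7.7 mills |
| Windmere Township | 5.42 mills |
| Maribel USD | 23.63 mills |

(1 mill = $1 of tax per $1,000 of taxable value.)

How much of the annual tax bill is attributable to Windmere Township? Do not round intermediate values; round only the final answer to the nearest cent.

$2,297.30

Assessed value = $1,849,447 × 0.26 = $480,856.22
Windmere Township taxable value = $480,856.22 − $57,000 = $423,856.22
Windmere Township levy = $423,856.22 × 0.00542 = $2,297.3007124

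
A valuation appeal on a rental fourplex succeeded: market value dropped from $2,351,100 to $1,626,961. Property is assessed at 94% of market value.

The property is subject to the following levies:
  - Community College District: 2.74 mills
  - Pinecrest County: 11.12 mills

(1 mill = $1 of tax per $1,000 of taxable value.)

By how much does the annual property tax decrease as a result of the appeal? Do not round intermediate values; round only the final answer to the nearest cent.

$9,434.37

Old assessed value = $2,351,100 × 0.94 = $2,210,034
New assessed value = $1,626,961 × 0.94 = $1,529,343.34
Combined rate = 0.00274 + 0.01112 = 0.01386
Old tax = $2,210,034 × 0.01386 = $30,631.07124
New tax = $1,529,343.34 × 0.01386 = $21,196.6986924
Reduction = $30,631.07124 − $21,196.6986924 = $9,434.3725476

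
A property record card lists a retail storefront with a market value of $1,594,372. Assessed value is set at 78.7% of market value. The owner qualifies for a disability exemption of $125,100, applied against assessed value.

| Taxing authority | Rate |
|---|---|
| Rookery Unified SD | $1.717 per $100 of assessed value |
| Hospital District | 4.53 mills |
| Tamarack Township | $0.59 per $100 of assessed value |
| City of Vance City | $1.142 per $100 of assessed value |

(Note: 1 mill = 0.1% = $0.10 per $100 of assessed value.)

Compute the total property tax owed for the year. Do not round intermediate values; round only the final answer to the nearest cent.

Assessed value = $1,594,372 × 0.787 = $1,254,770.764
Taxable value = $1,254,770.764 − $125,100 = $1,129,670.764
Rookery Unified SD: $1,129,670.764 × 0.01717 = $19,396.44701788
Hospital District: $1,129,670.764 × 0.00453 = $5,117.40856092
Tamarack Township: $1,129,670.764 × 0.0059 = $6,665.0575076
City of Vance City: $1,129,670.764 × 0.01142 = $12,900.84012488
Total = $44,079.75321128

$44,079.75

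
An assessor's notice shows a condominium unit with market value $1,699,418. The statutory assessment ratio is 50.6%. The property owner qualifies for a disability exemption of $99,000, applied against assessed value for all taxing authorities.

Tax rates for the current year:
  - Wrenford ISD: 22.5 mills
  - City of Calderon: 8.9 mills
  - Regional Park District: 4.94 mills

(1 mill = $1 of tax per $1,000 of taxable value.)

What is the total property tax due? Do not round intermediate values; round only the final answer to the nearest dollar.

$27,651

Assessed value = $1,699,418 × 0.506 = $859,905.508
Taxable value = $859,905.508 − $99,000 = $760,905.508
Wrenford ISD: $760,905.508 × 0.0225 = $17,120.37393
City of Calderon: $760,905.508 × 0.0089 = $6,772.0590212
Regional Park District: $760,905.508 × 0.00494 = $3,758.87320952
Total = $17,120.37393 + $6,772.0590212 + $3,758.87320952 = $27,651.30616072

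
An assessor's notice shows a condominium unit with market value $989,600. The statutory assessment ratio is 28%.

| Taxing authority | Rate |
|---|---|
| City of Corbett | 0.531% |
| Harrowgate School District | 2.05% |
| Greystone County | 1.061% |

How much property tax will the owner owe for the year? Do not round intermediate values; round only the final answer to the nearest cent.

Assessed value = $989,600 × 0.28 = $277,088
City of Corbett: $277,088 × 0.00531 = $1,471.33728
Harrowgate School District: $277,088 × 0.0205 = $5,680.304
Greystone County: $277,088 × 0.01061 = $2,939.90368
Total = $1,471.33728 + $5,680.304 + $2,939.90368 = $10,091.54496

$10,091.54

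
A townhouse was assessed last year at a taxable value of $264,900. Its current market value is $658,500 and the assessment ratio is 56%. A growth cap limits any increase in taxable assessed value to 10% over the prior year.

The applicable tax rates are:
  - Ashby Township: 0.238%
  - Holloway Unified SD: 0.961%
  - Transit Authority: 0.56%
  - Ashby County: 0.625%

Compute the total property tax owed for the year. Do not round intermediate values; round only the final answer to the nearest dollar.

$6,947

Uncapped assessed value = $658,500 × 0.56 = $368,760
Cap limit = $264,900 × 1.1 = $291,390
Taxable assessed value = min($368,760, $291,390) = $291,390 (cap binds)
Ashby Township: $291,390 × 0.00238 = $693.5082
Holloway Unified SD: $291,390 × 0.00961 = $2,800.2579
Transit Authority: $291,390 × 0.0056 = $1,631.784
Ashby County: $291,390 × 0.00625 = $1,821.1875
Total = $6,946.7376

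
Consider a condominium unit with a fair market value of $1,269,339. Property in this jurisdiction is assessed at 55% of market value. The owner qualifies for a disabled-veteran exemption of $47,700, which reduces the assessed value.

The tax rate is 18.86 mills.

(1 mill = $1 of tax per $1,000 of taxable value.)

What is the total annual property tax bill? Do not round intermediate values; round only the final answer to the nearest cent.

Assessed value = $1,269,339 × 0.55 = $698,136.45
Taxable value = $698,136.45 − $47,700 = $650,436.45
Tax = $650,436.45 × 0.01886 = $12,267.231447

$12,267.23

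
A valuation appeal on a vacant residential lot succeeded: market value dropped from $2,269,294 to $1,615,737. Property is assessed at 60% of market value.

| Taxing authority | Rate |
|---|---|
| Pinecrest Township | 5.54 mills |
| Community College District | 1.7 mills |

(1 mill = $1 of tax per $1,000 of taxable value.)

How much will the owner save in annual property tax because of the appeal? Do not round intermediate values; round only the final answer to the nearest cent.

Old assessed value = $2,269,294 × 0.6 = $1,361,576.4
New assessed value = $1,615,737 × 0.6 = $969,442.2
Combined rate = 0.00554 + 0.0017 = 0.00724
Old tax = $1,361,576.4 × 0.00724 = $9,857.813136
New tax = $969,442.2 × 0.00724 = $7,018.761528
Reduction = $9,857.813136 − $7,018.761528 = $2,839.051608

$2,839.05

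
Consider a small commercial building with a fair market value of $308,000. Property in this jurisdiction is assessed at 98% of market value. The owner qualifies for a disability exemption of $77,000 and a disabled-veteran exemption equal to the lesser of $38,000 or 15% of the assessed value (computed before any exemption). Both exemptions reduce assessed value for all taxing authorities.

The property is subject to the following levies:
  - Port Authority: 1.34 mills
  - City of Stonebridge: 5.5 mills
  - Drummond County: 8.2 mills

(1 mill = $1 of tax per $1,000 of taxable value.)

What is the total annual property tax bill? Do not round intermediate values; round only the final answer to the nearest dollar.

$2,810

Assessed value = $308,000 × 0.98 = $301,840
Disabled-veteran exemption = min($38,000, 15% × $301,840) = min($38,000, $45,276) = $38,000 (dollar cap binds)
Taxable value = $301,840 − $77,000 − $38,000 = $186,840
Port Authority: $186,840 × 0.00134 = $250.3656
City of Stonebridge: $186,840 × 0.0055 = $1,027.62
Drummond County: $186,840 × 0.0082 = $1,532.088
Total = $2,810.0736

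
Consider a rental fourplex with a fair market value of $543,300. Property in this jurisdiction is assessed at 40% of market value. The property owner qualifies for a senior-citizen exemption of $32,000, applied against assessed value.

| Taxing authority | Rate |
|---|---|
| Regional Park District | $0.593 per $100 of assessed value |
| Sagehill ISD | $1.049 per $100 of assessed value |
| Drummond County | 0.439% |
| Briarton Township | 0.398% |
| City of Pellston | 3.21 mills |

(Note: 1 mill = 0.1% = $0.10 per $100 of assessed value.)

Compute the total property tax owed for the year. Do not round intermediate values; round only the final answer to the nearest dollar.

$5,189

Assessed value = $543,300 × 0.4 = $217,320
Taxable value = $217,320 − $32,000 = $185,320
Regional Park District: $185,320 × 0.00593 = $1,098.9476
Sagehill ISD: $185,320 × 0.01049 = $1,944.0068
Drummond County: $185,320 × 0.00439 = $813.5548
Briarton Township: $185,320 × 0.00398 = $737.5736
City of Pellston: $185,320 × 0.00321 = $594.8772
Total = $5,188.96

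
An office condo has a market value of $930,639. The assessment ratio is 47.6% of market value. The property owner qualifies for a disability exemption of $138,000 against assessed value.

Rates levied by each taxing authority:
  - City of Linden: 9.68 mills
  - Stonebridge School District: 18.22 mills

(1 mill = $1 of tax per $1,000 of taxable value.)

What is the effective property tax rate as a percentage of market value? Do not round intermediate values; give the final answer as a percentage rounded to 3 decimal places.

Assessed value = $930,639 × 0.476 = $442,984.164
Taxable value = $442,984.164 − $138,000 = $304,984.164
City of Linden: $304,984.164 × 0.00968 = $2,952.24670752
Stonebridge School District: $304,984.164 × 0.01822 = $5,556.81146808
Total tax = $8,509.0581756
Effective rate = $8,509.0581756 ÷ $930,639 = 0.914% of market value

0.914%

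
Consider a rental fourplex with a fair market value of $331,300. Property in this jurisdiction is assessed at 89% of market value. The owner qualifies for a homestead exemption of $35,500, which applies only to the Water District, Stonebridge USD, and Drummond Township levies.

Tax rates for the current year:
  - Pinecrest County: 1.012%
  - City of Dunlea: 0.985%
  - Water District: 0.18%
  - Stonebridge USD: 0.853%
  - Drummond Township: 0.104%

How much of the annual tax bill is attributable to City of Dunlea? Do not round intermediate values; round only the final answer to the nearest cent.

Assessed value = $331,300 × 0.89 = $294,857
City of Dunlea taxable value = $294,857 (exemption does not apply)
City of Dunlea levy = $294,857 × 0.00985 = $2,904.34145

$2,904.34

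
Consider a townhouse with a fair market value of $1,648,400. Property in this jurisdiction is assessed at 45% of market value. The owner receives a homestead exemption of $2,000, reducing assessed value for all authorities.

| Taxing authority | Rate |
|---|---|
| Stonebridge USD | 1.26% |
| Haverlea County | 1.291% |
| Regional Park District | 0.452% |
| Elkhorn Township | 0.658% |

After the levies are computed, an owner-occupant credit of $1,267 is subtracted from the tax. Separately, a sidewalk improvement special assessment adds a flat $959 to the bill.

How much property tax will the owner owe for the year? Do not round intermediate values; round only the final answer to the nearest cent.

$26,775.35

Assessed value = $1,648,400 × 0.45 = $741,780
Taxable value = $741,780 − $2,000 = $739,780
Stonebridge USD: $739,780 × 0.0126 = $9,321.228
Haverlea County: $739,780 × 0.01291 = $9,550.5598
Regional Park District: $739,780 × 0.00452 = $3,343.8056
Elkhorn Township: $739,780 × 0.00658 = $4,867.7524
Levies subtotal = $27,083.3458
After credit = $27,083.3458 − $1,267 = $25,816.3458
Total = $25,816.3458 + $959 = $26,775.3458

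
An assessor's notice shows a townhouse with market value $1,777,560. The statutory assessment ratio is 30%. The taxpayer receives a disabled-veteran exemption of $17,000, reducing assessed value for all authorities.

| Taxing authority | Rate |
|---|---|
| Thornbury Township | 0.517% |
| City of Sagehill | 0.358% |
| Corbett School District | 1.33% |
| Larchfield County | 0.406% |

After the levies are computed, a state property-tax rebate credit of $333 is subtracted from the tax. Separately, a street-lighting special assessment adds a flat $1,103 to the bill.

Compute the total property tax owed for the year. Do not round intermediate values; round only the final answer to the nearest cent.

$14,249.76

Assessed value = $1,777,560 × 0.3 = $533,268
Taxable value = $533,268 − $17,000 = $516,268
Thornbury Township: $516,268 × 0.00517 = $2,669.10556
City of Sagehill: $516,268 × 0.00358 = $1,848.23944
Corbett School District: $516,268 × 0.0133 = $6,866.3644
Larchfield County: $516,268 × 0.00406 = $2,096.04808
Levies subtotal = $13,479.75748
After credit = $13,479.75748 − $333 = $13,146.75748
Total = $13,146.75748 + $1,103 = $14,249.75748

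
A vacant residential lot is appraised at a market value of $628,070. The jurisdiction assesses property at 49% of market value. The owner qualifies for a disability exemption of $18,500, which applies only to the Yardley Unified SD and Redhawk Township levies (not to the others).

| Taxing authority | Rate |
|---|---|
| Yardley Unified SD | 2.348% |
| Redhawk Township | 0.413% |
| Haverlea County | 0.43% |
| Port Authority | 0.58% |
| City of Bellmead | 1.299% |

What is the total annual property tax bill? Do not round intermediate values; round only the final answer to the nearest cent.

$15,092.36

Assessed value = $628,070 × 0.49 = $307,754.3
Yardley Unified SD: ($307,754.3 − $18,500) × 0.02348 = $289,254.3 × 0.02348 = $6,791.690964
Redhawk Township: ($307,754.3 − $18,500) × 0.00413 = $289,254.3 × 0.00413 = $1,194.620259
Haverlea County: $307,754.3 × 0.0043 = $1,323.34349
Port Authority: $307,754.3 × 0.0058 = $1,784.97494
City of Bellmead: $307,754.3 × 0.01299 = $3,997.728357
Total = $15,092.35801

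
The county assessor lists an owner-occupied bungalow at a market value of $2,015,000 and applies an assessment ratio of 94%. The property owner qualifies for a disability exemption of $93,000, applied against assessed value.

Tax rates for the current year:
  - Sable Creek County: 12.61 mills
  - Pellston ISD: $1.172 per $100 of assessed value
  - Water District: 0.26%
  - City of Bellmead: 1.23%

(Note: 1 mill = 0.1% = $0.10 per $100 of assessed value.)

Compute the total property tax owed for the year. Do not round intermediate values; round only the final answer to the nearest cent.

Assessed value = $2,015,000 × 0.94 = $1,894,100
Taxable value = $1,894,100 − $93,000 = $1,801,100
Sable Creek County: $1,801,100 × 0.01261 = $22,711.871
Pellston ISD: $1,801,100 × 0.01172 = $21,108.892
Water District: $1,801,100 × 0.0026 = $4,682.86
City of Bellmead: $1,801,100 × 0.0123 = $22,153.53
Total = $70,657.153

$70,657.15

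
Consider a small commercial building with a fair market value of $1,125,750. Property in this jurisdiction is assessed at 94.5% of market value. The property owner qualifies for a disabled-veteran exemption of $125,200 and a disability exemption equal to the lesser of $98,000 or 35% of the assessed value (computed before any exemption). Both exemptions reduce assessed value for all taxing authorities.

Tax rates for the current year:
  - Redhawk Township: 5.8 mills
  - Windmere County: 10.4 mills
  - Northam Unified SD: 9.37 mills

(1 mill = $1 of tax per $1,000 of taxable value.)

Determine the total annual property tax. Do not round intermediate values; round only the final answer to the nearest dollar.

Assessed value = $1,125,750 × 0.945 = $1,063,833.75
Disability exemption = min($98,000, 35% × $1,063,833.75) = min($98,000, $372,341.8125) = $98,000 (dollar cap binds)
Taxable value = $1,063,833.75 − $125,200 − $98,000 = $840,633.75
Redhawk Township: $840,633.75 × 0.0058 = $4,875.67575
Windmere County: $840,633.75 × 0.0104 = $8,742.591
Northam Unified SD: $840,633.75 × 0.00937 = $7,876.7382375
Total = $21,495.0049875

$21,495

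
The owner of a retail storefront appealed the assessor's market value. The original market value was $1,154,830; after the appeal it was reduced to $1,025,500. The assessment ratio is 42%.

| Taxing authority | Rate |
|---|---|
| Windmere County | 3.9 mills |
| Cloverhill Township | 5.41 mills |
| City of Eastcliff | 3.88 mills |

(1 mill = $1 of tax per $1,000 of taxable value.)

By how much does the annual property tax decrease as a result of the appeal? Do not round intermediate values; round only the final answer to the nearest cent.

$716.46

Old assessed value = $1,154,830 × 0.42 = $485,028.6
New assessed value = $1,025,500 × 0.42 = $430,710
Combined rate = 0.0039 + 0.00541 + 0.00388 = 0.01319
Old tax = $485,028.6 × 0.01319 = $6,397.527234
New tax = $430,710 × 0.01319 = $5,681.0649
Reduction = $6,397.527234 − $5,681.0649 = $716.462334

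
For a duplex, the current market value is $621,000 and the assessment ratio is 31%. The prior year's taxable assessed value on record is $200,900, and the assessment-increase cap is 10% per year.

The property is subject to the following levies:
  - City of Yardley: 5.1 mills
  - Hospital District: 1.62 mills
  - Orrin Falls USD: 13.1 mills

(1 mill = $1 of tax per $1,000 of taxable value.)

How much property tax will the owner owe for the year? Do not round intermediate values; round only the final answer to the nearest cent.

Uncapped assessed value = $621,000 × 0.31 = $192,510
Cap limit = $200,900 × 1.1 = $220,990
Taxable assessed value = min($192,510, $220,990) = $192,510 (cap does not bind)
City of Yardley: $192,510 × 0.0051 = $981.801
Hospital District: $192,510 × 0.00162 = $311.8662
Orrin Falls USD: $192,510 × 0.0131 = $2,521.881
Total = $3,815.5482

$3,815.55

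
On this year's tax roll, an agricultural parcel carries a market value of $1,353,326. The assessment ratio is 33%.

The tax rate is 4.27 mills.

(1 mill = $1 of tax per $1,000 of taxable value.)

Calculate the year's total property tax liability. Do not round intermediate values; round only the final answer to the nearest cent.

Assessed value = $1,353,326 × 0.33 = $446,597.58
Tax = $446,597.58 × 0.00427 = $1,906.9716666

$1,906.97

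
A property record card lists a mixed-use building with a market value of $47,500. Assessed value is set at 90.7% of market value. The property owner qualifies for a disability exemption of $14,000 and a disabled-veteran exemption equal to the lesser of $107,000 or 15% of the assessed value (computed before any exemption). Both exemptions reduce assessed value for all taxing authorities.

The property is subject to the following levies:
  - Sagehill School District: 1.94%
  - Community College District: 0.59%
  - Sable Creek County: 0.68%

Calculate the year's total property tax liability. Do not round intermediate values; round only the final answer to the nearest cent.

$726.11

Assessed value = $47,500 × 0.907 = $43,082.5
Disabled-veteran exemption = min($107,000, 15% × $43,082.5) = min($107,000, $6,462.375) = $6,462.375 (percentage binds)
Taxable value = $43,082.5 − $14,000 − $6,462.375 = $22,620.125
Sagehill School District: $22,620.125 × 0.0194 = $438.830425
Community College District: $22,620.125 × 0.0059 = $133.4587375
Sable Creek County: $22,620.125 × 0.0068 = $153.81685
Total = $726.1060125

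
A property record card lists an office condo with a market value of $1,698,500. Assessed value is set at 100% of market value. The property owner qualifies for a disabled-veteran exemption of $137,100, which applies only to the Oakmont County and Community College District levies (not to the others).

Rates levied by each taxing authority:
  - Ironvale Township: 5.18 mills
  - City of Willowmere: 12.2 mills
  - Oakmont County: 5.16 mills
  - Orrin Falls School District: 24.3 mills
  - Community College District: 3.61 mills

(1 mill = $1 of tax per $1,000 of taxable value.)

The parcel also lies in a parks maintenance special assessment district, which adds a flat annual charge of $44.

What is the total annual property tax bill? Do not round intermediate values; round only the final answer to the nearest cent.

$84,530.96

Assessed value = $1,698,500 × 1 = $1,698,500
Ironvale Township: $1,698,500 × 0.00518 = $8,798.23
City of Willowmere: $1,698,500 × 0.0122 = $20,721.7
Oakmont County: ($1,698,500 − $137,100) × 0.00516 = $1,561,400 × 0.00516 = $8,056.824
Orrin Falls School District: $1,698,500 × 0.0243 = $41,273.55
Community College District: ($1,698,500 − $137,100) × 0.00361 = $1,561,400 × 0.00361 = $5,636.654
Levies subtotal = $84,486.958
Total = $84,486.958 + $44 = $84,530.958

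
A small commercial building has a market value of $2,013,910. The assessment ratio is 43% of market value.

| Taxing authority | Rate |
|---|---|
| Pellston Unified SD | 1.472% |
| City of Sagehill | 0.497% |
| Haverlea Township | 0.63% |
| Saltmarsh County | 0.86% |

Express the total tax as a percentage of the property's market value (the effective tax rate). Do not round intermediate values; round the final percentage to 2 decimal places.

1.49%

Assessed value = $2,013,910 × 0.43 = $865,981.3
Pellston Unified SD: $865,981.3 × 0.01472 = $12,747.244736
City of Sagehill: $865,981.3 × 0.00497 = $4,303.927061
Haverlea Township: $865,981.3 × 0.0063 = $5,455.68219
Saltmarsh County: $865,981.3 × 0.0086 = $7,447.43918
Total tax = $29,954.293167
Effective rate = $29,954.293167 ÷ $2,013,910 = 1.49% of market value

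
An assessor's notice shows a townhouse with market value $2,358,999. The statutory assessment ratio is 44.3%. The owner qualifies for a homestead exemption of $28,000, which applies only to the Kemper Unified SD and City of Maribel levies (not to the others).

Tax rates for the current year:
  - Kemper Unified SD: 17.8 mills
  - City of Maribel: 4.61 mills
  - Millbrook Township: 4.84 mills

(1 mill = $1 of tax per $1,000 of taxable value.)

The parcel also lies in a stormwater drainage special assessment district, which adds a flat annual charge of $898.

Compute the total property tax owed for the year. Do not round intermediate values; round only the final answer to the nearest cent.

Assessed value = $2,358,999 × 0.443 = $1,045,036.557
Kemper Unified SD: ($1,045,036.557 − $28,000) × 0.0178 = $1,017,036.557 × 0.0178 = $18,103.2507146
City of Maribel: ($1,045,036.557 − $28,000) × 0.00461 = $1,017,036.557 × 0.00461 = $4,688.53852777
Millbrook Township: $1,045,036.557 × 0.00484 = $5,057.97693588
Levies subtotal = $27,849.76617825
Total = $27,849.76617825 + $898 = $28,747.76617825

$28,747.77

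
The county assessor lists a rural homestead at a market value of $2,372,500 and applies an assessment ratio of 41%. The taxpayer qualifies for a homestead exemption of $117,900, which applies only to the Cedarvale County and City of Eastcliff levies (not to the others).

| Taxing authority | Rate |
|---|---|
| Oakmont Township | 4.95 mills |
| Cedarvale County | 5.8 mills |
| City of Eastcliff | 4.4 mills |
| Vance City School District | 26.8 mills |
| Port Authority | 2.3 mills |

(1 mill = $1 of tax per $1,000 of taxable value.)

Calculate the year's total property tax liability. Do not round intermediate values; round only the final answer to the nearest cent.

Assessed value = $2,372,500 × 0.41 = $972,725
Oakmont Township: $972,725 × 0.00495 = $4,814.98875
Cedarvale County: ($972,725 − $117,900) × 0.0058 = $854,825 × 0.0058 = $4,957.985
City of Eastcliff: ($972,725 − $117,900) × 0.0044 = $854,825 × 0.0044 = $3,761.23
Vance City School District: $972,725 × 0.0268 = $26,069.03
Port Authority: $972,725 × 0.0023 = $2,237.2675
Total = $41,840.50125

$41,840.50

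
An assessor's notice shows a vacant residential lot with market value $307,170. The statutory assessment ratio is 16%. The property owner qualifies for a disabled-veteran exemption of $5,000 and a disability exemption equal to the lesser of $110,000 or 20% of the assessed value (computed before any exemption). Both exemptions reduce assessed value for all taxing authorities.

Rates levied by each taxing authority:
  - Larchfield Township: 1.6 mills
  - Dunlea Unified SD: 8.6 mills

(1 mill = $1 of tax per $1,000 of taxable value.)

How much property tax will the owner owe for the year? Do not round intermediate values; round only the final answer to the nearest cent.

Assessed value = $307,170 × 0.16 = $49,147.2
Disability exemption = min($110,000, 20% × $49,147.2) = min($110,000, $9,829.44) = $9,829.44 (percentage binds)
Taxable value = $49,147.2 − $5,000 − $9,829.44 = $34,317.76
Larchfield Township: $34,317.76 × 0.0016 = $54.908416
Dunlea Unified SD: $34,317.76 × 0.0086 = $295.132736
Total = $350.041152

$350.04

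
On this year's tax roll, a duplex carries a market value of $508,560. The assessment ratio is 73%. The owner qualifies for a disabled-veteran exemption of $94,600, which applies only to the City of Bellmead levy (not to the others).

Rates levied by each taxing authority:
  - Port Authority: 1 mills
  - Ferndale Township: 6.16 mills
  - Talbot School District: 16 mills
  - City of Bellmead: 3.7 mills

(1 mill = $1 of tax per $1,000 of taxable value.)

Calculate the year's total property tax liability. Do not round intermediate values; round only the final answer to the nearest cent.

Assessed value = $508,560 × 0.73 = $371,248.8
Port Authority: $371,248.8 × 0.001 = $371.2488
Ferndale Township: $371,248.8 × 0.00616 = $2,286.892608
Talbot School District: $371,248.8 × 0.016 = $5,939.9808
City of Bellmead: ($371,248.8 − $94,600) × 0.0037 = $276,648.8 × 0.0037 = $1,023.60056
Total = $9,621.722768

$9,621.72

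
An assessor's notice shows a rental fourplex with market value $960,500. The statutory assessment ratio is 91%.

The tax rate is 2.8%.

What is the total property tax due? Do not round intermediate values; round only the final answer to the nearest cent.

$24,473.54

Assessed value = $960,500 × 0.91 = $874,055
Tax = $874,055 × 0.028 = $24,473.54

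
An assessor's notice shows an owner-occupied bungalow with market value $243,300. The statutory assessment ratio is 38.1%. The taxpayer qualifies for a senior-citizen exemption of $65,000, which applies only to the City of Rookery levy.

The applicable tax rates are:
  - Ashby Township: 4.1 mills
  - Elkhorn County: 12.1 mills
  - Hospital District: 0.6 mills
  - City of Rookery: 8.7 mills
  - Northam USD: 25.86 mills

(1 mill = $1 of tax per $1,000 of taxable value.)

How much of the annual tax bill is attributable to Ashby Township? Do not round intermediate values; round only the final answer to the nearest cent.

$380.06

Assessed value = $243,300 × 0.381 = $92,697.3
Ashby Township taxable value = $92,697.3 (exemption does not apply)
Ashby Township levy = $92,697.3 × 0.0041 = $380.05893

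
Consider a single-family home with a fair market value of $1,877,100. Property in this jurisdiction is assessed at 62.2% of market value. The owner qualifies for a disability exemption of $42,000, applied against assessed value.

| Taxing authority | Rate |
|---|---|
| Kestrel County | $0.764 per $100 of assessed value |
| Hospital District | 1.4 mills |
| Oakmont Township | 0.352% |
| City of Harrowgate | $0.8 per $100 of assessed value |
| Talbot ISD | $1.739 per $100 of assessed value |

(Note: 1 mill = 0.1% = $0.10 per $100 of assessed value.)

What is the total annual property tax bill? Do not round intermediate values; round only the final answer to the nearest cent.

$42,714.86

Assessed value = $1,877,100 × 0.622 = $1,167,556.2
Taxable value = $1,167,556.2 − $42,000 = $1,125,556.2
Kestrel County: $1,125,556.2 × 0.00764 = $8,599.249368
Hospital District: $1,125,556.2 × 0.0014 = $1,575.77868
Oakmont Township: $1,125,556.2 × 0.00352 = $3,961.957824
City of Harrowgate: $1,125,556.2 × 0.008 = $9,004.4496
Talbot ISD: $1,125,556.2 × 0.01739 = $19,573.422318
Total = $42,714.85779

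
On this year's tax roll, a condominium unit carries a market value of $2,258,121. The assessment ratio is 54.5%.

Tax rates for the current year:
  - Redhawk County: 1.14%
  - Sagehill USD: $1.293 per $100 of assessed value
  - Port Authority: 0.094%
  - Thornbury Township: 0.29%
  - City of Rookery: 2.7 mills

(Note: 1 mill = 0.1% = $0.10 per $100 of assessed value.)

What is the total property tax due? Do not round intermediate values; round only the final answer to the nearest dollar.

$37,991

Assessed value = $2,258,121 × 0.545 = $1,230,675.945
Redhawk County: $1,230,675.945 × 0.0114 = $14,029.705773
Sagehill USD: $1,230,675.945 × 0.01293 = $15,912.63996885
Port Authority: $1,230,675.945 × 0.00094 = $1,156.8353883
Thornbury Township: $1,230,675.945 × 0.0029 = $3,568.9602405
City of Rookery: $1,230,675.945 × 0.0027 = $3,322.8250515
Total = $37,990.96642215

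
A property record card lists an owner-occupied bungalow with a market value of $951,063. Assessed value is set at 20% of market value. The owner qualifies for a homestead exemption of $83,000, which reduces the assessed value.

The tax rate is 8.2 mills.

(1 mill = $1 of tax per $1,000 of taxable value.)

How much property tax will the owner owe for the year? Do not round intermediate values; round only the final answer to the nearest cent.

$879.14

Assessed value = $951,063 × 0.2 = $190,212.6
Taxable value = $190,212.6 − $83,000 = $107,212.6
Tax = $107,212.6 × 0.0082 = $879.14332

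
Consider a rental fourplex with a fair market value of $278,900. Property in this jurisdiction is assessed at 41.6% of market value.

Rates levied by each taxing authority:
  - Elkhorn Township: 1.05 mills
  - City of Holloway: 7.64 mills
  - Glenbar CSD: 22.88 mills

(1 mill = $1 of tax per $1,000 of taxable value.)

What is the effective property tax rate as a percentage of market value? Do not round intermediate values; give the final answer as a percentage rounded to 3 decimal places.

1.313%

Assessed value = $278,900 × 0.416 = $116,022.4
Elkhorn Township: $116,022.4 × 0.00105 = $121.82352
City of Holloway: $116,022.4 × 0.00764 = $886.411136
Glenbar CSD: $116,022.4 × 0.02288 = $2,654.592512
Total tax = $3,662.827168
Effective rate = $3,662.827168 ÷ $278,900 = 1.313% of market value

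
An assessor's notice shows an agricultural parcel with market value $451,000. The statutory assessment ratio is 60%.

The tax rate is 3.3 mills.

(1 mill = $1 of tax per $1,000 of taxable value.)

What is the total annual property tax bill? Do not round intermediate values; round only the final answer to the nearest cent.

Assessed value = $451,000 × 0.6 = $270,600
Tax = $270,600 × 0.0033 = $892.98

$892.98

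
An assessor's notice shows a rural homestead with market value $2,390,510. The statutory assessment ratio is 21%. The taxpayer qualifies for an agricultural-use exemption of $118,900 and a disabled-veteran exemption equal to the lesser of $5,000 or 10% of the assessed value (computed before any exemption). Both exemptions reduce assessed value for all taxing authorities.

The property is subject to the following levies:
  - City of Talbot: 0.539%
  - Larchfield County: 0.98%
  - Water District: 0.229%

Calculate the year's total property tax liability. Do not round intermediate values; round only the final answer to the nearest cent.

$6,609.31

Assessed value = $2,390,510 × 0.21 = $502,007.1
Disabled-veteran exemption = min($5,000, 10% × $502,007.1) = min($5,000, $50,200.71) = $5,000 (dollar cap binds)
Taxable value = $502,007.1 − $118,900 − $5,000 = $378,107.1
City of Talbot: $378,107.1 × 0.00539 = $2,037.997269
Larchfield County: $378,107.1 × 0.0098 = $3,705.44958
Water District: $378,107.1 × 0.00229 = $865.865259
Total = $6,609.312108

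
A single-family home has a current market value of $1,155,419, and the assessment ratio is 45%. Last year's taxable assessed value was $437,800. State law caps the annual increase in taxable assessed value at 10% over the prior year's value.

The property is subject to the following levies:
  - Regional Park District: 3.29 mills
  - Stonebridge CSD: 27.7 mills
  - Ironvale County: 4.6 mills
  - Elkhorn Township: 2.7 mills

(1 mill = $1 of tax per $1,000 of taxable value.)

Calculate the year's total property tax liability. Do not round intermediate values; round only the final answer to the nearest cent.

$18,439.70

Uncapped assessed value = $1,155,419 × 0.45 = $519,938.55
Cap limit = $437,800 × 1.1 = $481,580
Taxable assessed value = min($519,938.55, $481,580) = $481,580 (cap binds)
Regional Park District: $481,580 × 0.00329 = $1,584.3982
Stonebridge CSD: $481,580 × 0.0277 = $13,339.766
Ironvale County: $481,580 × 0.0046 = $2,215.268
Elkhorn Township: $481,580 × 0.0027 = $1,300.266
Total = $18,439.6982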